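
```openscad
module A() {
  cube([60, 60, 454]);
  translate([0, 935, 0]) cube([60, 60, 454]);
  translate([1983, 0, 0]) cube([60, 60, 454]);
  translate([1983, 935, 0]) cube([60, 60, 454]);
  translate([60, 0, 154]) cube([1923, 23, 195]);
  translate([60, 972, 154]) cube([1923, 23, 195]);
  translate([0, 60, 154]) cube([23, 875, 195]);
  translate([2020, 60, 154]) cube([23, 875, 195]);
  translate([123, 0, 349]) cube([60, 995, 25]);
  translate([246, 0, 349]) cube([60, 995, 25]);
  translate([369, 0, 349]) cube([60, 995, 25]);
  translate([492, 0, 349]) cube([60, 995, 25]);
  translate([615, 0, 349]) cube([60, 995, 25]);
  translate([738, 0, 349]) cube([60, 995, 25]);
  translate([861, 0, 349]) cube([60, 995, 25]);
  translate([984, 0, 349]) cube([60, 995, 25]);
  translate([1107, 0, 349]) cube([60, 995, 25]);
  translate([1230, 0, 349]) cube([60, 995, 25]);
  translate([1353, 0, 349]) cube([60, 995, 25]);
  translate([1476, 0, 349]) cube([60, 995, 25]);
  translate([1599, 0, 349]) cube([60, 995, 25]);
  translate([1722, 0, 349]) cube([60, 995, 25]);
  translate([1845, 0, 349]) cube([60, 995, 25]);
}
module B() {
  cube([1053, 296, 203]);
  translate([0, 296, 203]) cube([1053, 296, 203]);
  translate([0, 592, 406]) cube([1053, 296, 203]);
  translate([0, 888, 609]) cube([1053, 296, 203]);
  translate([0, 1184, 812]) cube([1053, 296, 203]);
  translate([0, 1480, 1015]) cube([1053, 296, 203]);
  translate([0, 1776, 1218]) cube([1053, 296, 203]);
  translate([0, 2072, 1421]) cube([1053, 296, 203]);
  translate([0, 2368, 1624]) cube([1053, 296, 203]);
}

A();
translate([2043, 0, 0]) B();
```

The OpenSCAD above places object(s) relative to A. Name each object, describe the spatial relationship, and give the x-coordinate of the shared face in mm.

The bed frame's +x face and the staircase's −x face are both at x = 2043 mm.

A is a bed frame. B is a staircase. The staircase is against the bed frame's +x side, with their −y faces flush. The x-coordinate of the shared face is 2043 mm.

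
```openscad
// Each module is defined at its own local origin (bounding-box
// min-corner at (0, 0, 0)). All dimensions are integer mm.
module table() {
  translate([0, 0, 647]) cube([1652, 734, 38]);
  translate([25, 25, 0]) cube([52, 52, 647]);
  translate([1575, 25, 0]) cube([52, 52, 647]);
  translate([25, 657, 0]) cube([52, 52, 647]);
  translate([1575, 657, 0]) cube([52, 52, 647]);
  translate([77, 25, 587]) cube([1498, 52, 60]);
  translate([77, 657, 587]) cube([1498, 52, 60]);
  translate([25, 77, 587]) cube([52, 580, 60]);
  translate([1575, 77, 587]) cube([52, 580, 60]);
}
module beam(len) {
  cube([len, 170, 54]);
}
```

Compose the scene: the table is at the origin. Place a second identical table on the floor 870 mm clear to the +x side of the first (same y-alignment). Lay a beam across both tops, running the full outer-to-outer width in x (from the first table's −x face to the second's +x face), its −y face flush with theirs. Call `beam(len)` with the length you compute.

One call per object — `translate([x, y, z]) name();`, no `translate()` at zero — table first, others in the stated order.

table();
translate([2522, 0, 0]) table();
translate([0, 0, 685]) beam(4174);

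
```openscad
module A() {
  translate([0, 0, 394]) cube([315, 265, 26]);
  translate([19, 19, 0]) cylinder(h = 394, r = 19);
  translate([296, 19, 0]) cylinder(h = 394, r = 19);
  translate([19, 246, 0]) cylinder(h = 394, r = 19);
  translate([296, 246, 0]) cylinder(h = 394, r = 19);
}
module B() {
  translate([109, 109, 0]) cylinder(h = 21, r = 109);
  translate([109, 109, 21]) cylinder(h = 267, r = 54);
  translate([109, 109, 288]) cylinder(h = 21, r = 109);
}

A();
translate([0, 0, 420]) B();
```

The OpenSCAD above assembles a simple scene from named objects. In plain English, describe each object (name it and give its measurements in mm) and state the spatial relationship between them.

A is a four-legged stool. The seat is a 315×265×26 mm slab whose top surface is at z = 420 mm; four round legs, each 38 mm in diameter, run from the floor (z = 0) to the underside of the seat, each leg's axis is inset half a diameter from the nearest pair of seat edges (so the leg's bounding box is flush with the corner).

B is a spool: two coaxial disc flanges of radius 109 mm and thickness 21 mm, joined by a core cylinder of radius 54 mm and height 267 mm. The lower flange rests on z = 0 and the three cylinders share a vertical axis.

The spool is on top of the stool.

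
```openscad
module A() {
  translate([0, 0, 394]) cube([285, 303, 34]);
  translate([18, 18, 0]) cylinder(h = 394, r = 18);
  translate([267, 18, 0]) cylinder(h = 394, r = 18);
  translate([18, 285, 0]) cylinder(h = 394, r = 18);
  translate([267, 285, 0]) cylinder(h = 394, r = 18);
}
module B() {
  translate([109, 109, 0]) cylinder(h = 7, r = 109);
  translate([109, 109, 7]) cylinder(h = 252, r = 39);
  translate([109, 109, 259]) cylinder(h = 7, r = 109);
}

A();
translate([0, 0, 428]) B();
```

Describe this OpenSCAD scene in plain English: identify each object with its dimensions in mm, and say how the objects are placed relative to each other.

A is a four-legged stool. The seat is 285×303 mm, 34 mm thick, top at z = 428 mm. It stands on four round legs, each 36 mm in diameter, from z = 0 to the seat underside, each leg's axis is inset half a diameter from the nearest pair of seat edges (so the leg's bounding box is flush with the corner).

B is a spool: two coaxial disc flanges of radius 109 mm and thickness 7 mm, joined by a core cylinder of radius 39 mm and height 252 mm. The lower flange rests on z = 0 and the three cylinders share a vertical axis.

The spool is on top of the stool.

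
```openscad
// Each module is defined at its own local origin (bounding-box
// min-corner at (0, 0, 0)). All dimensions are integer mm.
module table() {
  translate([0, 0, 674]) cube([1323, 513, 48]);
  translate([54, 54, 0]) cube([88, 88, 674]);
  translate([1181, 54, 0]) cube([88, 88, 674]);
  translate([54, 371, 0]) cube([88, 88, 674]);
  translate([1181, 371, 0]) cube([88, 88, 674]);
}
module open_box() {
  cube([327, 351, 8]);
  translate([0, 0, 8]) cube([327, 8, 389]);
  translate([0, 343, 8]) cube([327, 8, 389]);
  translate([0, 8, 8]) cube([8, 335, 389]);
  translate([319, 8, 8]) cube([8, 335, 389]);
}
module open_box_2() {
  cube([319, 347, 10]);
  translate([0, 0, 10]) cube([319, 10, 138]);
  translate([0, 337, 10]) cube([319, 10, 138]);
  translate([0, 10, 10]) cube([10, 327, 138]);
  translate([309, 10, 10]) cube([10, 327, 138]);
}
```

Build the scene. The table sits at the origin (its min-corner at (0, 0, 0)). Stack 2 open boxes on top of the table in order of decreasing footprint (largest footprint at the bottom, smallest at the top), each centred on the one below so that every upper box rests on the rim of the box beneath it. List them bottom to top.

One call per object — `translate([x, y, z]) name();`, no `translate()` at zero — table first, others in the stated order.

table();
translate([498, 81, 722]) open_box();
translate([502, 83, 1119]) open_box_2();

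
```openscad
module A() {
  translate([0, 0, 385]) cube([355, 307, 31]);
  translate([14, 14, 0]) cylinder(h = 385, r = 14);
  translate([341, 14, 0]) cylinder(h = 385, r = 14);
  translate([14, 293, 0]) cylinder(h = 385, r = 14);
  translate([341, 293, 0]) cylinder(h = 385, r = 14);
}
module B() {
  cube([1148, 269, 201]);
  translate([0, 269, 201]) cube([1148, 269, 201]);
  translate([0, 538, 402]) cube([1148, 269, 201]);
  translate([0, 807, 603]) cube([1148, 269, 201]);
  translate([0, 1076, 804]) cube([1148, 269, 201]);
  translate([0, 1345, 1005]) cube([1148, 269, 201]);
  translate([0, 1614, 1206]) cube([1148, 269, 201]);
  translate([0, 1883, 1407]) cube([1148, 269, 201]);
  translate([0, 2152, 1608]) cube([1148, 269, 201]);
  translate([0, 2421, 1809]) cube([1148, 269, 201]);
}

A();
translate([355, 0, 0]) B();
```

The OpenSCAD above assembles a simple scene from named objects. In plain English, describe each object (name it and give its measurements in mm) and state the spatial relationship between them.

A is a simple wooden stool: a rectangular seat 355 mm (x) by 307 mm (y), 31 mm thick, top face at z = 416 mm, on four round legs, each 28 mm in diameter. The legs rest on z = 0, each leg's axis is inset half a diameter from the nearest pair of seat edges (so the leg's bounding box is flush with the corner).

B is a run of 10 identical solid stair steps. Each tread is 1148×269 mm and each step block is 201 mm high. Step 1 rests on the floor; step k is offset from step 1 by (k−1)×269 mm in y and (k−1)×201 mm in z.

The staircase is against the stool's +x side, with their −y faces flush.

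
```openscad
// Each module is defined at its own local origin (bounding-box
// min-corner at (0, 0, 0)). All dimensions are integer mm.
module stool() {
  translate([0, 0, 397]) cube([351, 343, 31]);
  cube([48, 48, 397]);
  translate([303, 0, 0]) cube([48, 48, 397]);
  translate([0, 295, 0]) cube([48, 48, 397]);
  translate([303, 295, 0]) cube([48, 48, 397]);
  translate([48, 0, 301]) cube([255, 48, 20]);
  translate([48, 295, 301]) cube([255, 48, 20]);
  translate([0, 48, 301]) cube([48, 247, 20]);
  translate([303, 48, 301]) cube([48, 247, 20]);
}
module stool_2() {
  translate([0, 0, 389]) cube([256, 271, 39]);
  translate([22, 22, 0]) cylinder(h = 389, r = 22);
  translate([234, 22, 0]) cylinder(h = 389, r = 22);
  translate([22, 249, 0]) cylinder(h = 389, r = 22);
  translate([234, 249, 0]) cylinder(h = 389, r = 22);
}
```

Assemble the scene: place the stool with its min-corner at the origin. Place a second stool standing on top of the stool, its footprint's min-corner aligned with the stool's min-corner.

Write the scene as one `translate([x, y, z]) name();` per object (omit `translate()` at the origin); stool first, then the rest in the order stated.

stool();
translate([0, 0, 428]) stool_2();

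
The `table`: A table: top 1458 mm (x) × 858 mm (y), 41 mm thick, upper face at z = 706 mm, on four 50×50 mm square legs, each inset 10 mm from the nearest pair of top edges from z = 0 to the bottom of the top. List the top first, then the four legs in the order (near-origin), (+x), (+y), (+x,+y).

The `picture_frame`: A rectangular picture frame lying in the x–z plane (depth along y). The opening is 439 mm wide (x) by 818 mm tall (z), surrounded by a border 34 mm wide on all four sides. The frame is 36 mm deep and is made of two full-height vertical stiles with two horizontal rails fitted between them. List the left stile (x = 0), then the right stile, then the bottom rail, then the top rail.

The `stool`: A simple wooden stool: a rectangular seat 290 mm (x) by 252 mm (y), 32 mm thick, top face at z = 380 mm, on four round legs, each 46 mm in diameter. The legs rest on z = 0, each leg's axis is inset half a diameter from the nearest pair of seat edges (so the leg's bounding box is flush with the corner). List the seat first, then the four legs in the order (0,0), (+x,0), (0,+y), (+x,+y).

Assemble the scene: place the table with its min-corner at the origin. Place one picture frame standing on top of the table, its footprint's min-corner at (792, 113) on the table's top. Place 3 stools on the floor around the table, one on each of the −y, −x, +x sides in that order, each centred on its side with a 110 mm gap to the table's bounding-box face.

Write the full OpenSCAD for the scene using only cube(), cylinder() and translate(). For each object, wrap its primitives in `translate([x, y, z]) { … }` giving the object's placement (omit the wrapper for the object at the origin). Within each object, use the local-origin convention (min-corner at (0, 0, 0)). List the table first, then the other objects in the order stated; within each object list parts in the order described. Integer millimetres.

translate([0, 0, 665]) cube([1458, 858, 41]);
translate([10, 10, 0]) cube([50, 50, 665]);
translate([1398, 10, 0]) cube([50, 50, 665]);
translate([10, 798, 0]) cube([50, 50, 665]);
translate([1398, 798, 0]) cube([50, 50, 665]);
translate([792, 113, 706]) {
  cube([34, 36, 886]);
  translate([473, 0, 0]) cube([34, 36, 886]);
  translate([34, 0, 0]) cube([439, 36, 34]);
  translate([34, 0, 852]) cube([439, 36, 34]);
}
translate([584, -362, 0]) {
  translate([0, 0, 348]) cube([290, 252, 32]);
  translate([23, 23, 0]) cylinder(h = 348, r = 23);
  translate([267, 23, 0]) cylinder(h = 348, r = 23);
  translate([23, 229, 0]) cylinder(h = 348, r = 23);
  translate([267, 229, 0]) cylinder(h = 348, r = 23);
}
translate([-400, 303, 0]) {
  translate([0, 0, 348]) cube([290, 252, 32]);
  translate([23, 23, 0]) cylinder(h = 348, r = 23);
  translate([267, 23, 0]) cylinder(h = 348, r = 23);
  translate([23, 229, 0]) cylinder(h = 348, r = 23);
  translate([267, 229, 0]) cylinder(h = 348, r = 23);
}
translate([1568, 303, 0]) {
  translate([0, 0, 348]) cube([290, 252, 32]);
  translate([23, 23, 0]) cylinder(h = 348, r = 23);
  translate([267, 23, 0]) cylinder(h = 348, r = 23);
  translate([23, 229, 0]) cylinder(h = 348, r = 23);
  translate([267, 229, 0]) cylinder(h = 348, r = 23);
}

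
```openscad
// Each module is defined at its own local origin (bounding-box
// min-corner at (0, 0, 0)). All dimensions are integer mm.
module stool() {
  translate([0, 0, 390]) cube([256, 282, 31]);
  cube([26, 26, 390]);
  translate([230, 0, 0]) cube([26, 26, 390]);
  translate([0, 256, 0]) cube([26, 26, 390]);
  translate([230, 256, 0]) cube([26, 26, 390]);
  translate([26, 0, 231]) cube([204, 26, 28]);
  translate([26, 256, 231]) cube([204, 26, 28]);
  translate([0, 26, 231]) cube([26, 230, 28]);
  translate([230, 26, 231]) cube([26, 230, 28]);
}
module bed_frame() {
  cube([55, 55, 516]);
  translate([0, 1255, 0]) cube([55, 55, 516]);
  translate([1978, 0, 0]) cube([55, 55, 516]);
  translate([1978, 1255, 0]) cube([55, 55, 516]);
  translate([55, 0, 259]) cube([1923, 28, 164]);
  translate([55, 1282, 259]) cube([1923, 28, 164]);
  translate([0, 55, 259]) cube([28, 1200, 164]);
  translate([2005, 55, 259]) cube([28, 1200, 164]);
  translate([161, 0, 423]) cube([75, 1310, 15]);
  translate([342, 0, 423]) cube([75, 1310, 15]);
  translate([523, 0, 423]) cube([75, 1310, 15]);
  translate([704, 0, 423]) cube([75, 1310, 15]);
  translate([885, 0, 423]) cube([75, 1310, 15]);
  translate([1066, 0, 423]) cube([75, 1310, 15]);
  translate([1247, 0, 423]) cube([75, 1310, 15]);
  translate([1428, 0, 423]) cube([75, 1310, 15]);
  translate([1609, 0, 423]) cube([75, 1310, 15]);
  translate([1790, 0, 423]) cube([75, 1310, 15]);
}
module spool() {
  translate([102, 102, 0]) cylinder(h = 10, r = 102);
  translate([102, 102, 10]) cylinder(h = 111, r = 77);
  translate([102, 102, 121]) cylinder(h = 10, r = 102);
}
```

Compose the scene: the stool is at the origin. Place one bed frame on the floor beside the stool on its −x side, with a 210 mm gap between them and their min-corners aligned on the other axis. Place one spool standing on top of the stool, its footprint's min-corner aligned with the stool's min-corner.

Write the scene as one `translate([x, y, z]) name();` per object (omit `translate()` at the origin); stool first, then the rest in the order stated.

stool();
translate([-2243, 0, 0]) bed_frame();
translate([0, 0, 421]) spool();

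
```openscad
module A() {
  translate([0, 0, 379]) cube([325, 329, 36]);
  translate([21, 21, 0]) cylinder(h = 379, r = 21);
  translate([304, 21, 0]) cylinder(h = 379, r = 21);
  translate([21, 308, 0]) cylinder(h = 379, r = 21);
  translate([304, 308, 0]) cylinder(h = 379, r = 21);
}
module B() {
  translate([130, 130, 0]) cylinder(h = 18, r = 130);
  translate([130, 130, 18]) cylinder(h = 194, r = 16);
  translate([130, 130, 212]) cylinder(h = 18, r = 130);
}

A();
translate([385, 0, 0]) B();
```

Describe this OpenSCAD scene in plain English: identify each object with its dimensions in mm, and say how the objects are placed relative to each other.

A is a simple wooden stool: a rectangular seat 325 mm (x) by 329 mm (y), 36 mm thick, top face at z = 415 mm, on four round legs, each 42 mm in diameter. The legs rest on z = 0, each leg's axis is inset half a diameter from the nearest pair of seat edges (so the leg's bounding box is flush with the corner).

B is a spool: two coaxial disc flanges of radius 130 mm and thickness 18 mm, joined by a core cylinder of radius 16 mm and height 194 mm. The lower flange rests on z = 0 and the three cylinders share a vertical axis.

The spool is on the floor beside the stool on its +x side.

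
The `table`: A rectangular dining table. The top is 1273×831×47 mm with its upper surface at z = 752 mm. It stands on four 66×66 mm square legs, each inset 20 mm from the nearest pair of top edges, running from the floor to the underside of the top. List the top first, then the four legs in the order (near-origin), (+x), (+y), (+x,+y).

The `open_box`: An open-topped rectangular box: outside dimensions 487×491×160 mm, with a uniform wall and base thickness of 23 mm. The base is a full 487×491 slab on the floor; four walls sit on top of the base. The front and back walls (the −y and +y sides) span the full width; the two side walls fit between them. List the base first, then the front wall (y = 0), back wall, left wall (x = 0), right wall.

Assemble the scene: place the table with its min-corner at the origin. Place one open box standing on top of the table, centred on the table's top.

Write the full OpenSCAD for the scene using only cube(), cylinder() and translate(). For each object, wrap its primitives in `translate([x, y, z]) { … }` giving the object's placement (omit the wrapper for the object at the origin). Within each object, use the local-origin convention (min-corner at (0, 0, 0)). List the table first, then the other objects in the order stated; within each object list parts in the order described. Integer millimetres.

translate([0, 0, 705]) cube([1273, 831, 47]);
translate([20, 20, 0]) cube([66, 66, 705]);
translate([1187, 20, 0]) cube([66, 66, 705]);
translate([20, 745, 0]) cube([66, 66, 705]);
translate([1187, 745, 0]) cube([66, 66, 705]);
translate([393, 170, 752]) {
  cube([487, 491, 23]);
  translate([0, 0, 23]) cube([487, 23, 137]);
  translate([0, 468, 23]) cube([487, 23, 137]);
  translate([0, 23, 23]) cube([23, 445, 137]);
  translate([464, 23, 23]) cube([23, 445, 137]);
}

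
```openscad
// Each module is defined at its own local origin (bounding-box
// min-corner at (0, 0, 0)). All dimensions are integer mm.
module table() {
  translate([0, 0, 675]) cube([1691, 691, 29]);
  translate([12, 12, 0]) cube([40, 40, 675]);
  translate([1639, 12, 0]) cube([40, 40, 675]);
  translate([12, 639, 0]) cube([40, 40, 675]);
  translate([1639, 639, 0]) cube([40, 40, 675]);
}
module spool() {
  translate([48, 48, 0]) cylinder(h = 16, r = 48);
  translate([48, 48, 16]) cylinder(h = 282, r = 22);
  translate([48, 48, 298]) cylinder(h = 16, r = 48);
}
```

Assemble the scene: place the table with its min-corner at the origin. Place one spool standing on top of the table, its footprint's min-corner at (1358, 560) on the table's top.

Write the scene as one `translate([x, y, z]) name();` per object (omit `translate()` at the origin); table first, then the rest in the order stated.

table();
translate([1358, 560, 704]) spool();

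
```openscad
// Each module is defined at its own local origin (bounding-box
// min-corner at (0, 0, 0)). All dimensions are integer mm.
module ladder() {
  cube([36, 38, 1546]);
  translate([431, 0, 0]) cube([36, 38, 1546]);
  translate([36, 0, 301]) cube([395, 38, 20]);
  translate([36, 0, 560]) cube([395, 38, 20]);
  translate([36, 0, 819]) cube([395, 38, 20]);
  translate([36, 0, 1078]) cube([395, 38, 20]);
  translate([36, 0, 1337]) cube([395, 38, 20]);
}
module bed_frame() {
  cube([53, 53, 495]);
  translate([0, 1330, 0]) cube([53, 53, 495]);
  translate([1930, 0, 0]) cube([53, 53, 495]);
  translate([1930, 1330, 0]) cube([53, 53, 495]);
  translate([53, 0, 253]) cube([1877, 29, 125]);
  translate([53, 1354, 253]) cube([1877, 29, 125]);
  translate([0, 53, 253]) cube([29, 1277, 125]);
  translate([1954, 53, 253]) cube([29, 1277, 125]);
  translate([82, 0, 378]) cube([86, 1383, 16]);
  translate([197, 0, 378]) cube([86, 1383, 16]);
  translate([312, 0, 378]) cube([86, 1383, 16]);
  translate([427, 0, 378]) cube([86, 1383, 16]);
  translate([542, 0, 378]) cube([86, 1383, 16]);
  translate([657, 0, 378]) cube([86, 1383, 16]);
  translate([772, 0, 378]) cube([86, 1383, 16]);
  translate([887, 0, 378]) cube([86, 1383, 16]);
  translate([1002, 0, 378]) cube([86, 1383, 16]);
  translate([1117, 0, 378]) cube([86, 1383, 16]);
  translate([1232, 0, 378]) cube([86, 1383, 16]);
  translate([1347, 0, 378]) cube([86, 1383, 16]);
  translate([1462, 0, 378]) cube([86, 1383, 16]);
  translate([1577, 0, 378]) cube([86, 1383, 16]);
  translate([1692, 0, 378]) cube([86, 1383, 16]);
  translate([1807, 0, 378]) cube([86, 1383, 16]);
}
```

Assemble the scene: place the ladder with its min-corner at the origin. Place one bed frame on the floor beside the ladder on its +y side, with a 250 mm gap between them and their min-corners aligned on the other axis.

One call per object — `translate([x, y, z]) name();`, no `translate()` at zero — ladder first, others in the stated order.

ladder();
translate([0, 288, 0]) bed_frame();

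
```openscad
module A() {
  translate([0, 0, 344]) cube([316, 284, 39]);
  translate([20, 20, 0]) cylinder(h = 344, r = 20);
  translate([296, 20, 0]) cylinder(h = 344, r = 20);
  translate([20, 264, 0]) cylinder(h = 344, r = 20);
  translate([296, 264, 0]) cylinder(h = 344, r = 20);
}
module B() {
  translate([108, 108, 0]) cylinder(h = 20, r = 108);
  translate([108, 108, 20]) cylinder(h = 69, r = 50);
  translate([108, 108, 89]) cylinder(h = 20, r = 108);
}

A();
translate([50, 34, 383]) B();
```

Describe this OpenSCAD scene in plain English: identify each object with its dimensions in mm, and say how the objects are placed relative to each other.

A is a four-legged stool. The seat is 316×284 mm, 39 mm thick, top at z = 383 mm. It stands on four round legs, each 40 mm in diameter, from z = 0 to the seat underside, each leg's axis is inset half a diameter from the nearest pair of seat edges (so the leg's bounding box is flush with the corner).

B is a spool: two coaxial disc flanges of radius 108 mm and thickness 20 mm, joined by a core cylinder of radius 50 mm and height 69 mm. The lower flange rests on z = 0 and the three cylinders share a vertical axis.

The spool is on top of the stool, centred.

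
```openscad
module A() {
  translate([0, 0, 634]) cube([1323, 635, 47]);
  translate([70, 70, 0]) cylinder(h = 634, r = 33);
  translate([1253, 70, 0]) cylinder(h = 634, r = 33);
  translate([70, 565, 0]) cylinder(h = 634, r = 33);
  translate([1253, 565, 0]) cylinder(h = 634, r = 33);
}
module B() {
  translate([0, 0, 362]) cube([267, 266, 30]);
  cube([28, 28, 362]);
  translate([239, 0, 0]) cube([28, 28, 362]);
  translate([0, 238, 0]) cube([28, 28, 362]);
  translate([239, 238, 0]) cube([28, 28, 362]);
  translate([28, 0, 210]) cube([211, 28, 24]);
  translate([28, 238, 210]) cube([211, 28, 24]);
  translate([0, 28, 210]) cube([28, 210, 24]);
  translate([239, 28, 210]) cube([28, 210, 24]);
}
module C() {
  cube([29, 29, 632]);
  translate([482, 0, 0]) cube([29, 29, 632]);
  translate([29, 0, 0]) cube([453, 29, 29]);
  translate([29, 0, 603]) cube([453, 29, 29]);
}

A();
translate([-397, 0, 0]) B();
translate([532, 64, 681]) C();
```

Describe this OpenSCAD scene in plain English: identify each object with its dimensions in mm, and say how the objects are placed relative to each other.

A is a table: top 1323 mm (x) × 635 mm (y), 47 mm thick, upper face at z = 681 mm, on four round legs of 66 mm diameter, each leg's bounding box inset 37 mm from the nearest pair of top edges, running from z = 0 to the bottom of the top.

B is a four-legged stool. The seat is 267×266 mm, 30 mm thick, top at z = 392 mm. It stands on four square legs, each 28×28 mm in cross-section, from z = 0 to the seat underside, each flush with a corner of the seat. Four stretchers, 28 mm wide and 24 mm tall, connect adjacent legs with their undersides at z = 210 mm, each running between the inner faces of the legs it joins and aligned with the legs' outer faces on the other axis.

C is a picture frame with a 453×574 mm rectangular opening (x by z) and a uniform 29 mm border on every side. Frame depth is 29 mm along y. It is built from two vertical stiles running the full outside height and two horizontal rails spanning the gap between the stiles.

The stool is on the floor beside the table on its −x side. The picture frame is on top of the table.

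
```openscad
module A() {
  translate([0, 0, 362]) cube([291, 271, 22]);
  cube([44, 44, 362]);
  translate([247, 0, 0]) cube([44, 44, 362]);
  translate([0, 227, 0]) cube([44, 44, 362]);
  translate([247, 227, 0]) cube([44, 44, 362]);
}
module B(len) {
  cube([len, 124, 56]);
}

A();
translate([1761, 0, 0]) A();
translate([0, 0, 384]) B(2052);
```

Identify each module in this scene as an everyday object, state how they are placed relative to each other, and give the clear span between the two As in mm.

Second stool starts at x = 1761; first ends at x = 291; clear span = 1761 − 291 = 1470 mm.

A is a stool. B is a beam. A beam spans the tops of two stools. The clear span between the two stools is 1470 mm.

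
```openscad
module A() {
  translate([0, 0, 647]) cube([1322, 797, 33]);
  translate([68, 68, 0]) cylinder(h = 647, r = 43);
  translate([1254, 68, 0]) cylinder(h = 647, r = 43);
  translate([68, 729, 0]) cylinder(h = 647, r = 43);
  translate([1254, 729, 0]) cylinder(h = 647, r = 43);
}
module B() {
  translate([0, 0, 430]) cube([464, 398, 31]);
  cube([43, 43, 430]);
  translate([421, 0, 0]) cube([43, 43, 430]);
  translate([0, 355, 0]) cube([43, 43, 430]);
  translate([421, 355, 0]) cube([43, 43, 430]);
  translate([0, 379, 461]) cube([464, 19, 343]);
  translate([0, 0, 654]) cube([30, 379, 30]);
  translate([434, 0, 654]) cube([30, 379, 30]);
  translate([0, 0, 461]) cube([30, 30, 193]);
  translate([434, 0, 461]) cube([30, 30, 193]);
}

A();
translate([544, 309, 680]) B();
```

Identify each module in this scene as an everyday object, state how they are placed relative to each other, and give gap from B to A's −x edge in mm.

A is a table. B is a chair. The chair is on top of the table. The gap from the chair to the table's −x edge is 544 mm.

The chair's min-x is at 544; the table's min-x is 0; gap = 544 mm.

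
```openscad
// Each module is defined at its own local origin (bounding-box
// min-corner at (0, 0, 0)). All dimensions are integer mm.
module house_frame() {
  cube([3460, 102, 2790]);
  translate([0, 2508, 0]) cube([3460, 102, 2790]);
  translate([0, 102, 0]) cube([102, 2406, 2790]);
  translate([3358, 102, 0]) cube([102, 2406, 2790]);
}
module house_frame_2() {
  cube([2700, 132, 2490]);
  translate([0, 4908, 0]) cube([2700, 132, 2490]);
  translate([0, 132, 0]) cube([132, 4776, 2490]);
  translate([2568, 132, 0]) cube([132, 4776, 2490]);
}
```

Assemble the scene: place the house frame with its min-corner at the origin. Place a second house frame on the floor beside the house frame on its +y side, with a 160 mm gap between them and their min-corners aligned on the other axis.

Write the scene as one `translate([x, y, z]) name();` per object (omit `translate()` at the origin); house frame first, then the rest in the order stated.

house_frame();
translate([0, 2770, 0]) house_frame_2();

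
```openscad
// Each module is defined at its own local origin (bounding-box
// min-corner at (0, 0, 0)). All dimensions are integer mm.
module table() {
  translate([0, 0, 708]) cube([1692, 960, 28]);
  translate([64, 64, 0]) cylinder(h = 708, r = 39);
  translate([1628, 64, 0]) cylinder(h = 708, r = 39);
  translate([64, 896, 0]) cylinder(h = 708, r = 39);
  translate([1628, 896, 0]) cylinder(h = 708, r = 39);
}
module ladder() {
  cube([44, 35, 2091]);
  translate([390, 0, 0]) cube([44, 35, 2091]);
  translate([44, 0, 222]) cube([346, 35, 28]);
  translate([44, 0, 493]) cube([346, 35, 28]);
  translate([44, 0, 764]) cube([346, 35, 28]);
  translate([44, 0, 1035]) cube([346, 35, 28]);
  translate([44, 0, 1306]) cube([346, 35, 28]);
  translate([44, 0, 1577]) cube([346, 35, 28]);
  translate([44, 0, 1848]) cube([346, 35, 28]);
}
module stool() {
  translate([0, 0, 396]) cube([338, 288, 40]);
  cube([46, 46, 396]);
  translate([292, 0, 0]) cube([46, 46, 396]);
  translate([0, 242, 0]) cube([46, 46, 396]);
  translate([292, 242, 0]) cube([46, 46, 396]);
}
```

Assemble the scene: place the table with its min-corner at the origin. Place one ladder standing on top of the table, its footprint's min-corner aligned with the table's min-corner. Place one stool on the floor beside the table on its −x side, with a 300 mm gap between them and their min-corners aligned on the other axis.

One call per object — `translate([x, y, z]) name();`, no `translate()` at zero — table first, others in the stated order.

table();
translate([0, 0, 736]) ladder();
translate([-638, 0, 0]) stool();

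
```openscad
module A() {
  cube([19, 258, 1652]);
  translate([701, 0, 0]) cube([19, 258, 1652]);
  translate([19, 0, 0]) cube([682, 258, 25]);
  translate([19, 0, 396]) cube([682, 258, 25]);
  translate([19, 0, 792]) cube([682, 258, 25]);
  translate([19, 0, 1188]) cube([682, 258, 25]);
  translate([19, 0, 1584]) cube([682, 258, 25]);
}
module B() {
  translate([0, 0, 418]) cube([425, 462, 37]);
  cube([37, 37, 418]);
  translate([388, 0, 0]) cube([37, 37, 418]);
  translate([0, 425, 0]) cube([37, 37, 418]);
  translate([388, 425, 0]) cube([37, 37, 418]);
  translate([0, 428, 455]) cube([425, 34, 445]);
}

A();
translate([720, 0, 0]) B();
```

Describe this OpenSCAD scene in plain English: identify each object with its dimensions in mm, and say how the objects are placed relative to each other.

A is a bookshelf 720 mm wide overall, 258 mm deep and 1652 mm tall. The two sides are 19 mm thick vertical panels. 5 horizontal shelves of 25 mm thickness span between the inner faces of the sides; the lowest shelf sits on the floor and shelves are stacked with a clear vertical gap of 371 mm between each pair.

B is a chair. The seat is a 425×462×37 mm slab with its top at z = 455 mm, on four 37×37 mm corner legs (flush with the seat edges, standing on z = 0). A flat backrest 34 mm thick, 445 mm tall, spans the full seat width and rises from the seat top along its +y edge, rear face flush with the rear of the seat.

The chair is against the bookshelf's +x side, with their −y faces flush.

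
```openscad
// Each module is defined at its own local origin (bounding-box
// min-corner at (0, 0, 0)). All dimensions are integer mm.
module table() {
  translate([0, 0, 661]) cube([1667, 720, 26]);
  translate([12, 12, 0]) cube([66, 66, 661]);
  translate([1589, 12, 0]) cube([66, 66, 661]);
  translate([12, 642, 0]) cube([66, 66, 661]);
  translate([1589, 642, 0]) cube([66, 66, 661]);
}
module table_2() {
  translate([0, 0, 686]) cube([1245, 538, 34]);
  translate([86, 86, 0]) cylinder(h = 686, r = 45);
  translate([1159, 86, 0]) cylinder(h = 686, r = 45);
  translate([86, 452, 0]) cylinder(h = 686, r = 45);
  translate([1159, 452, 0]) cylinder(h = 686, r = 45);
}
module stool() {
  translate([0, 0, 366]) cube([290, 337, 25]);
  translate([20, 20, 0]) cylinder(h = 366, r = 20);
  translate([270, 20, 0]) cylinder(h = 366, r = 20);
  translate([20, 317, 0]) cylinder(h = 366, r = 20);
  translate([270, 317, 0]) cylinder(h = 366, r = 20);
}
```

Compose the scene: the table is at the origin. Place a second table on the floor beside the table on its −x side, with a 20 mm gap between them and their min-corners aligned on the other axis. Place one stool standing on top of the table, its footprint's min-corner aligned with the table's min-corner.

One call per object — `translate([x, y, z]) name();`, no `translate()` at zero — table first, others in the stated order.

table();
translate([-1265, 0, 0]) table_2();
translate([0, 0, 687]) stool();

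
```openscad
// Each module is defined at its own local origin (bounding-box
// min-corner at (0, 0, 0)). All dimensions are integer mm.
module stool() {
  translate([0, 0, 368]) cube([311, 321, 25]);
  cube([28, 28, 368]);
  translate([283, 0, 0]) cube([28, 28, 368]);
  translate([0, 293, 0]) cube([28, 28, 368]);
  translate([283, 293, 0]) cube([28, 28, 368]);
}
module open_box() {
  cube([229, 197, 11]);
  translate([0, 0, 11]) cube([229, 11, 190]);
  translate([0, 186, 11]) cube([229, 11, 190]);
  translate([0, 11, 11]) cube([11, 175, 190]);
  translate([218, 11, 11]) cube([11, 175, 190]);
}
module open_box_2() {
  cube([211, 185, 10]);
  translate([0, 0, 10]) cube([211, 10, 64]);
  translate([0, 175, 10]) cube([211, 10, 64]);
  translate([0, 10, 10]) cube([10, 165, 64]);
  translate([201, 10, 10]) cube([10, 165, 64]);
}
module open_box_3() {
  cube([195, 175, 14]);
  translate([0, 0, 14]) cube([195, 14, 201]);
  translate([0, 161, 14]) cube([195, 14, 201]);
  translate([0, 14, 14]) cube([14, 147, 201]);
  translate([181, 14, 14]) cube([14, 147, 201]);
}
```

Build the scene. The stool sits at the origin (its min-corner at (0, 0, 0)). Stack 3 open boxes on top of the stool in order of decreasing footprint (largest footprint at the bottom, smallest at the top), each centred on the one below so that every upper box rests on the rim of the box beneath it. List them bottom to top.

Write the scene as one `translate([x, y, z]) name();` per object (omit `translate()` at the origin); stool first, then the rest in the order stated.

stool();
translate([41, 62, 393]) open_box();
translate([50, 68, 594]) open_box_2();
translate([58, 73, 668]) open_box_3();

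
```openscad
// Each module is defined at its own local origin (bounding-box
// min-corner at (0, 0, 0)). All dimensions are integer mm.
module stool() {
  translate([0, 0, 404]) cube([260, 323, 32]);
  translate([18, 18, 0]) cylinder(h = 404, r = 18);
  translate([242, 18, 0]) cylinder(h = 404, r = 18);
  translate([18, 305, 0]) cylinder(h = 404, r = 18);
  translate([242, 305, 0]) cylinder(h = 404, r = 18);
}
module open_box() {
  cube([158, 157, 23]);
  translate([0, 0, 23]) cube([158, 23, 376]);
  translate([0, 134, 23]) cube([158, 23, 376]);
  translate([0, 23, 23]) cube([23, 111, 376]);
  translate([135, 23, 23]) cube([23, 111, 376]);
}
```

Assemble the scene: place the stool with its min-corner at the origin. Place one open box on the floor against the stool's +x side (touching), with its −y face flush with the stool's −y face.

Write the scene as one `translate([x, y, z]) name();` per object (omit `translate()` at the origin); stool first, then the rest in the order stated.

stool();
translate([260, 0, 0]) open_box();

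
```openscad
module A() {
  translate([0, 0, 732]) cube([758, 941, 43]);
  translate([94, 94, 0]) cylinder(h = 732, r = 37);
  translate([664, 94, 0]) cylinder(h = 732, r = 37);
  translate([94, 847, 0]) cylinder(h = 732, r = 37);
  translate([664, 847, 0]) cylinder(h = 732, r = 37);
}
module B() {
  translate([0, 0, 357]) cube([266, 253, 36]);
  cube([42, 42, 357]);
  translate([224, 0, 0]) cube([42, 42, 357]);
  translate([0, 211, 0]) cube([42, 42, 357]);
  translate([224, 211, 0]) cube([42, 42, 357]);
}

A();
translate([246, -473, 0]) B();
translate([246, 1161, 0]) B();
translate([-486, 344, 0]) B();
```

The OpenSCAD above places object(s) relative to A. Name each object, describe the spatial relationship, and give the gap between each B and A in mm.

Each stool's nearest face is 220 mm from the table's bounding box.

A is a table. B is a stool. Three stools sit around the table at the −y, +y, −x sides. The gap between each stool and the table is 220 mm.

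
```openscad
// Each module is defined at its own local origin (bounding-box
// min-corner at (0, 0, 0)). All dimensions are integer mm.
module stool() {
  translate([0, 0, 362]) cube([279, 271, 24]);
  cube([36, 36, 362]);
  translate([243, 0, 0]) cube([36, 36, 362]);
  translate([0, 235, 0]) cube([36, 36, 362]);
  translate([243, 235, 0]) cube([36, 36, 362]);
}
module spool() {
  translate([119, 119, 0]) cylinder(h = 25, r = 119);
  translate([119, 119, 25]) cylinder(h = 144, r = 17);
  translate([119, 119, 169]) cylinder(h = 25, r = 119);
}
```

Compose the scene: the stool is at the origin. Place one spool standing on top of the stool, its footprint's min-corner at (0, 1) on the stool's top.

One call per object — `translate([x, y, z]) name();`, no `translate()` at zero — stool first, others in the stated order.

stool();
translate([0, 1, 386]) spool();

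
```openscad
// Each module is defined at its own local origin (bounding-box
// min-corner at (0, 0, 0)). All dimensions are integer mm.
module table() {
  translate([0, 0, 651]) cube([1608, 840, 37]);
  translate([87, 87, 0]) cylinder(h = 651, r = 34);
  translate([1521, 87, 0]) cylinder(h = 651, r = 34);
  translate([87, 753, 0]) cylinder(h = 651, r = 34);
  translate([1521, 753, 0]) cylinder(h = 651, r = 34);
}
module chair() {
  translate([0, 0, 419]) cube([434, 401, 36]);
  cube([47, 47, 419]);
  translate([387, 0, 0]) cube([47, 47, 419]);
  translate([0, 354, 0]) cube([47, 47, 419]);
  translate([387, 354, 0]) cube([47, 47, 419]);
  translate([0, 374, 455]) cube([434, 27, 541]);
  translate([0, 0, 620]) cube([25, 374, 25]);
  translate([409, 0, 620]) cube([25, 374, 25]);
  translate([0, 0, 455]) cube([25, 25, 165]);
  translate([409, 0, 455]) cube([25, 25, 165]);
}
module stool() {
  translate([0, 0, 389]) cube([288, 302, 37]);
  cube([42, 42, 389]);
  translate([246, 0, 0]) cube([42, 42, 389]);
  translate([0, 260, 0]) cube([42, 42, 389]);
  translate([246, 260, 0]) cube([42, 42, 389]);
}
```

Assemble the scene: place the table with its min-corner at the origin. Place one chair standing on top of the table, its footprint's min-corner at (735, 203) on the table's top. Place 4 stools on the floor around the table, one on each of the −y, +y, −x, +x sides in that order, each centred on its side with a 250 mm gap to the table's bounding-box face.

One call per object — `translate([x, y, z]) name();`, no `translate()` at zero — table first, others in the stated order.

table();
translate([735, 203, 688]) chair();
translate([660, -552, 0]) stool();
translate([660, 1090, 0]) stool();
translate([-538, 269, 0]) stool();
translate([1858, 269, 0]) stool();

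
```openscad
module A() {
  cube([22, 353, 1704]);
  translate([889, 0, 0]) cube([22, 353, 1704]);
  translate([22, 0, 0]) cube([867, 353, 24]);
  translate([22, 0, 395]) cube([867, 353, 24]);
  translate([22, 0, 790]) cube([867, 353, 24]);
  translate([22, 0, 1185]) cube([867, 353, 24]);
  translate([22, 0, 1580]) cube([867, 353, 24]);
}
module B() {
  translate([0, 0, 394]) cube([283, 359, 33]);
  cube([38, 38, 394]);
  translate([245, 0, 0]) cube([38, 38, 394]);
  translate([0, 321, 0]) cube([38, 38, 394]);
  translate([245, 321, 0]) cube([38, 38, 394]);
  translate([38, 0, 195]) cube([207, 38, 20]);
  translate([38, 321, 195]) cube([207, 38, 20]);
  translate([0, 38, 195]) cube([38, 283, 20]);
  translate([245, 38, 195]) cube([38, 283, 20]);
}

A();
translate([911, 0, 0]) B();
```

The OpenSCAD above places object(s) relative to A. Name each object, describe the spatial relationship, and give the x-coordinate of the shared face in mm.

The bookshelf's +x face and the stool's −x face are both at x = 911 mm.

A is a bookshelf. B is a stool. The stool is against the bookshelf's +x side, with their −y faces flush. The x-coordinate of the shared face is 911 mm.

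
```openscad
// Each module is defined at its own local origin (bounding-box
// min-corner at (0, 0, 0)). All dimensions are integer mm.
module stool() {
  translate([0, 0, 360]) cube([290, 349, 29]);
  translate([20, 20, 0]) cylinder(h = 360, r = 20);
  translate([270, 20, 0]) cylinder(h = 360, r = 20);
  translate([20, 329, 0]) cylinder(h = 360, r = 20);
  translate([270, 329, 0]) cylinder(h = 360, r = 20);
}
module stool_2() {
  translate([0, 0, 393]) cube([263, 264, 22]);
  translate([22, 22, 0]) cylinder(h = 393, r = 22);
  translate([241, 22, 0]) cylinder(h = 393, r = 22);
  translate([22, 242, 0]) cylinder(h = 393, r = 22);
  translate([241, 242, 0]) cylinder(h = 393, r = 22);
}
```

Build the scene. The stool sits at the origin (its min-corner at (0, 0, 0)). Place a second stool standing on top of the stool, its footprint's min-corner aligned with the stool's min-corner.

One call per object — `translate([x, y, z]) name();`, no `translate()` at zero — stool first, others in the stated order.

stool();
translate([0, 0, 389]) stool_2();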